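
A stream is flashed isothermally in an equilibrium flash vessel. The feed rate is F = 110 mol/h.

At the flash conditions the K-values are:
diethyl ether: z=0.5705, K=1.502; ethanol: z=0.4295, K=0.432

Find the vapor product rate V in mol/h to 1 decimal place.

V = 16.4 mol/h

Let ψ = V/F and solve Σ zᵢ(Kᵢ−1)/(1+ψ(Kᵢ−1)) = 0.
Check two-phase: ΣzᵢKᵢ = 1.0424 > 1 and Σzᵢ/Kᵢ = 1.3740 > 1, so g(0) = 0.0424 > 0 and g(1) = -0.3740 < 0.
Newton–Raphson from ψ = 0.67:
  ψ = 0.6700: g = -0.17952, g' = -0.4416 → ψ = 0.2635
  ψ = 0.2635: g = -0.03396, g' = -0.3038 → ψ = 0.1517
  ψ = 0.1517: g = -0.00083, g' = -0.2901 → ψ = 0.1488
Converged at ψ = 0.1488.
Then V = ψ·F = 0.1488·110 = 16.4 mol/h and L = F − V = 93.6 mol/h.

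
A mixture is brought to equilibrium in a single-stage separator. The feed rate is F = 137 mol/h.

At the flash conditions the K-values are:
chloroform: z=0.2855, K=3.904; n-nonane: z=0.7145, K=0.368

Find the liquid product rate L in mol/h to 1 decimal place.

Newton iteration, ψ⁰ = 0.45:
  ψ = 0.4500: g = -0.27162, g' = -1.0098 → ψ = 0.1810
  ψ = 0.1810: g = 0.03354, g' = -1.3983 → ψ = 0.2050
  ψ = 0.2050: g = 0.00093, g' = -1.3227 → ψ = 0.2057
Converged at ψ = 0.2057.
Then V = ψ·F = 0.2057·137 = 28.2 mol/h and L = F − V = 108.8 mol/h.

L = 108.8 mol/h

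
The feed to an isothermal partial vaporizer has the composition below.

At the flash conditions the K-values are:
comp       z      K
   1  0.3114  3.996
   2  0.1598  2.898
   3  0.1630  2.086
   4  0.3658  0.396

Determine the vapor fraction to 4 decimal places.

ψ = 0.8684

Newton–Raphson from ψ = 0.37:
  ψ = 0.3700: g = 0.46239, g' = -1.1465 → ψ = 0.7733
  ψ = 0.7733: g = 0.08582, g' = -0.8753 → ψ = 0.8713
  ψ = 0.8713: g = -0.00278, g' = -0.9416 → ψ = 0.8684
Converged at ψ = 0.8684.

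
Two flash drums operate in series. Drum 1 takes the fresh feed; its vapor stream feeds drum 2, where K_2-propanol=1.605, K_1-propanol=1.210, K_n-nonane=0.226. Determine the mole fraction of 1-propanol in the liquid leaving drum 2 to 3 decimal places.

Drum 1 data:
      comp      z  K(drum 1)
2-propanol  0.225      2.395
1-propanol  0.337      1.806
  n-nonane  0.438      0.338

x_1-propanol (drum 2) = 0.415

Drum 1:
Let ψ₁ = V/F and solve Σ zᵢ(Kᵢ−1)/(1+ψ₁(Kᵢ−1)) = 0.
Check two-phase: ΣzᵢKᵢ = 1.296 > 1 and Σzᵢ/Kᵢ = 1.576 > 1, so g(0) = 0.296 > 0 and g(1) = -0.576 < 0.
Newton–Raphson from ψ₁ = 0.5:
  ψ₁ = 0.500: g = -0.0549, g' = -0.692 → ψ₁ = 0.421
  ψ₁ = 0.421: g = -0.0012, g' = -0.665 → ψ₁ = 0.419
Converged at ψ₁ = 0.419.
Drum-1 compositions:
  2-propanol: x = 0.142, y = 0.340
  1-propanol: x = 0.252, y = 0.455
  n-nonane: x = 0.606, y = 0.205
Drum-2 feed = drum-1 vapor: z₂ = (0.3401, 0.4550, 0.2048).
Drum 2:
Let ψ₂ = V/F and solve Σ zᵢ(Kᵢ−1)/(1+ψ₂(Kᵢ−1)) = 0.
g(0) = ΣzᵢKᵢ − 1 = 0.143 and g(1) = 1 − Σzᵢ/Kᵢ = -0.494, so a root lies in (0, 1).
Iterate (Newton) starting at ψ₂ = 0.5:
  ψ₂ = 0.500: g = -0.0142, g' = -0.416 → ψ₂ = 0.466
  ψ₂ = 0.466: g = -0.0004, g' = -0.393 → ψ₂ = 0.465
Converged at ψ₂ = 0.465.
  2-propanol: x = 0.265, y = 0.426
  1-propanol: x = 0.415, y = 0.502
  n-nonane: x = 0.320, y = 0.072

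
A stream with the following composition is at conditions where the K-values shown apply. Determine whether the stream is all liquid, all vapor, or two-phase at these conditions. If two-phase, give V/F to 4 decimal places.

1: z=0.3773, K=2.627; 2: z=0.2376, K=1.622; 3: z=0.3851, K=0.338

ΣzᵢKᵢ = 1.5067; Σzᵢ/Kᵢ = 1.4295.
Both exceed 1, so a two-phase solution exists.
Rachford–Rice: g(ψ) = Σ zᵢ(Kᵢ−1)/(1+ψ(Kᵢ−1)) = 0.
Newton–Raphson from ψ = 0.7:
  ψ = 0.7000: g = -0.08514, g' = -0.8491 → ψ = 0.5997
  ψ = 0.5997: g = -0.00446, g' = -0.7688 → ψ = 0.5939
Converged at ψ = 0.5939.

two-phase, V/F = 0.5939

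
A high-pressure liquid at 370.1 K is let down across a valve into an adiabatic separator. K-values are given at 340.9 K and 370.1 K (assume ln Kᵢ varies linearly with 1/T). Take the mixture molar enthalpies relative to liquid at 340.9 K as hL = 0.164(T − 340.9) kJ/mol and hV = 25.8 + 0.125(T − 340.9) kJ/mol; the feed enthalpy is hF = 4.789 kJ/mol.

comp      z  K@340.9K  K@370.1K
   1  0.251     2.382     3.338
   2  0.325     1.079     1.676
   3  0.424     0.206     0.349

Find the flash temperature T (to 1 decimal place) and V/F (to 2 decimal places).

T = 346.3 K, V/F = 0.15

Adiabatic flash: solve Rachford–Rice at each trial T, then check hF = ψ·hV(T) + (1−ψ)·hL(T).
  T = 340.9 K: K = (2.382, 1.079, 0.206), RR gives ψ = 0.049, H_out = 1.270 kJ/mol
  T = 370.1 K: K = (3.338, 1.676, 0.349), RR gives ψ = 0.533, H_out = 17.936 kJ/mol
  T = 355.5 K: K = (2.839, 1.357, 0.271), RR gives ψ = 0.309, H_out = 10.188 kJ/mol
  T = 348.2 K: K = (2.605, 1.213, 0.237), RR gives ψ = 0.186, H_out = 5.938 kJ/mol
  T = 344.5 K: K = (2.491, 1.144, 0.221), RR gives ψ = 0.119, H_out = 3.632 kJ/mol
  T = 346.4 K: K = (2.549, 1.179, 0.229), RR gives ψ = 0.154, H_out = 4.831 kJ/mol
Linear interpolation between T = 344.5 (H_out = 3.632) and T = 346.4 (H_out = 4.831) on hF = 4.789 gives T ≈ 346.3 K, at which ψ = 0.15.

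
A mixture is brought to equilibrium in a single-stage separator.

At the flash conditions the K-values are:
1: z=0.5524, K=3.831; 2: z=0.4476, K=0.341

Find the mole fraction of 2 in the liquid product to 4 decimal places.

x_2 = 0.8112

Binary case is linear: z₁(K₁−1)(1+ψ(K₂−1)) + z₂(K₂−1)(1+ψ(K₁−1)) = 0
⇒ ψ = [z₁(K₁−1)+z₂(K₂−1)] / [−(K₁−1)(K₂−1)] = 1.26888/1.86563 = 0.6801
Compositions from xᵢ = zᵢ/(1+ψ(Kᵢ−1)), yᵢ = Kᵢxᵢ:
  1: x = 0.1888, y = 0.7234
  2: x = 0.8112, y = 0.2766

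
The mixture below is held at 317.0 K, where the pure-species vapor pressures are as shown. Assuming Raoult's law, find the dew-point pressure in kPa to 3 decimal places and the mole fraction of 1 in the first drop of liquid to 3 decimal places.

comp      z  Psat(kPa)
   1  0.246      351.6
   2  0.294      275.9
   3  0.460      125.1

At the dew point ψ → 1, so Σzᵢ/Kᵢ = 1 with Kᵢ = Pᵢˢᵃᵗ/P ⇒ 1/P = Σzᵢ/Pᵢˢᵃᵗ.
1/P = 0.246/351.6 + 0.294/275.9 + 0.460/125.1 = 0.005442 ⇒ P = 183.745 kPa
xᵢ = zᵢP/Pᵢˢᵃᵗ ⇒ x_1 = 0.246·183.745/351.6 = 0.129

Pdew = 183.745 kPa, x_1 = 0.129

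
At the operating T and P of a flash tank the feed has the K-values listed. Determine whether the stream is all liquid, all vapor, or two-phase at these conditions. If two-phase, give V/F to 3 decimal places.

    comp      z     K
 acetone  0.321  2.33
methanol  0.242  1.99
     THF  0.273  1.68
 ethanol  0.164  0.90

ΣzᵢKᵢ = 1.836; Σzᵢ/Kᵢ = 0.604.
Since Σzᵢ/Kᵢ < 1 the mixture is above its dew point — single vapor phase.

all vapor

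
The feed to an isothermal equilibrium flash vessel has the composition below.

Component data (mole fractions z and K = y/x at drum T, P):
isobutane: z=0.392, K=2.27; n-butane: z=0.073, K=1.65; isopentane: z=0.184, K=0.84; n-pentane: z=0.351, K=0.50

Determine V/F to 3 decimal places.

V/F = 0.683

Iterate (Newton) starting at V/F = 0.4:
  V/F = 0.400: g = 0.1170, g' = -0.440 → V/F = 0.666
  V/F = 0.666: g = 0.0068, g' = -0.404 → V/F = 0.683
Converged at V/F = 0.683.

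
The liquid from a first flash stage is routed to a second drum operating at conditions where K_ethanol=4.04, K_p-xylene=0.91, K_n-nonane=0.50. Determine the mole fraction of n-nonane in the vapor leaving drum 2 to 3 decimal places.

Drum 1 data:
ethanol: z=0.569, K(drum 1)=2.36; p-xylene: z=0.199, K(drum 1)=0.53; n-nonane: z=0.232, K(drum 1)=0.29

y_n-nonane (drum 2) = 0.299

Drum 1:
Rachford–Rice: g(ψ₁) = Σ zᵢ(Kᵢ−1)/(1+ψ₁(Kᵢ−1)) = 0.
Check two-phase: ΣzᵢKᵢ = 1.516 > 1 and Σzᵢ/Kᵢ = 1.417 > 1, so g(0) = 0.516 > 0 and g(1) = -0.417 < 0.
Newton–Raphson from ψ₁ = 0.5:
  ψ₁ = 0.500: g = 0.0830, g' = -0.729 → ψ₁ = 0.614
  ψ₁ = 0.614: g = -0.0016, g' = -0.767 → ψ₁ = 0.612
Converged at ψ₁ = 0.612.
Drum-1 compositions:
  ethanol: x = 0.311, y = 0.733
  p-xylene: x = 0.279, y = 0.148
  n-nonane: x = 0.410, y = 0.119
Drum-2 feed = drum-1 liquid: z₂ = (0.3106, 0.2793, 0.4101).
Drum 2:
Material balance + equilibrium reduce to Σ zᵢ(Kᵢ−1)/(1+ψ₂(Kᵢ−1)) = 0.
g(0) = ΣzᵢKᵢ − 1 = 0.714 and g(1) = 1 − Σzᵢ/Kᵢ = -0.204, so a root lies in (0, 1).
Newton–Raphson from ψ₂ = 0.5:
  ψ₂ = 0.500: g = 0.0750, g' = -0.637 → ψ₂ = 0.618
  ψ₂ = 0.618: g = 0.0048, g' = -0.564 → ψ₂ = 0.626
Converged at ψ₂ = 0.626.
  ethanol: x = 0.107, y = 0.432
  p-xylene: x = 0.296, y = 0.269
  n-nonane: x = 0.597, y = 0.299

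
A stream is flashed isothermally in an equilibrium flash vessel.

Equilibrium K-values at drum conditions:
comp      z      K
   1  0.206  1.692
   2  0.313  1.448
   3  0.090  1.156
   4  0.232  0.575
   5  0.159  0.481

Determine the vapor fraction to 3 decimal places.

ψ = 0.487

Material balance + equilibrium reduce to Σ zᵢ(Kᵢ−1)/(1+ψ(Kᵢ−1)) = 0.
g(0) = ΣzᵢKᵢ − 1 = 0.116 and g(1) = 1 − Σzᵢ/Kᵢ = -0.150, so a root lies in (0, 1).
Iterate (Newton) starting at ψ = 0.49:
  ψ = 0.490: g = -0.0007, g' = -0.243 → ψ = 0.487
Converged at ψ = 0.487.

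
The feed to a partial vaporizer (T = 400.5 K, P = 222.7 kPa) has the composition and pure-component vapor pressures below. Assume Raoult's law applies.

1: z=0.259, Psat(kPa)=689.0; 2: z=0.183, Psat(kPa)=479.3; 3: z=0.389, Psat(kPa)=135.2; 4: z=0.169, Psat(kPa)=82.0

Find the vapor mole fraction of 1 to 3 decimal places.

Raoult's law: Kᵢ = Pᵢˢᵃᵗ/P = Pᵢˢᵃᵗ/222.7.
  K_1 = 689.0/222.7 = 3.09385, K_2 = 479.3/222.7 = 2.15222, K_3 = 135.2/222.7 = 0.60709, K_4 = 82.0/222.7 = 0.36821
Rachford–Rice: g(V/F) = Σ zᵢ(Kᵢ−1)/(1+V/F(Kᵢ−1)) = 0.
g(0) = ΣzᵢKᵢ − 1 = 0.494 and g(1) = 1 − Σzᵢ/Kᵢ = -0.268, so a root lies in (0, 1).
Newton iteration, V/F⁰ = 0.5:
  V/F = 0.500: g = 0.0524, g' = -0.606 → V/F = 0.587
  V/F = 0.587: g = 0.0010, g' = -0.587 → V/F = 0.588
Converged at V/F = 0.588.
Compositions from xᵢ = zᵢ/(1+V/F(Kᵢ−1)), yᵢ = Kᵢxᵢ:
  1: x = 0.116, y = 0.359
  2: x = 0.109, y = 0.235
  3: x = 0.506, y = 0.307
  4: x = 0.269, y = 0.099

y_1 = 0.359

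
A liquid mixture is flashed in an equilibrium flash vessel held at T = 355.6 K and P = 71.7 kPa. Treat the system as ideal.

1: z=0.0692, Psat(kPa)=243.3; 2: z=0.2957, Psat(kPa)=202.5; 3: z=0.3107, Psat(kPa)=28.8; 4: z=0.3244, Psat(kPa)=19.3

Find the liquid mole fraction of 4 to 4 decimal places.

Raoult's law: Kᵢ = Pᵢˢᵃᵗ/P = Pᵢˢᵃᵗ/71.7.
  K_1 = 243.3/71.7 = 3.393305, K_2 = 202.5/71.7 = 2.824268, K_3 = 28.8/71.7 = 0.401674, K_4 = 19.3/71.7 = 0.269177
Rachford–Rice: g(ψ) = Σ zᵢ(Kᵢ−1)/(1+ψ(Kᵢ−1)) = 0.
Feasibility: ΣzᵢKᵢ = 1.2821, Σzᵢ/Kᵢ = 2.1038 — both > 1, two phases present.
Iterate (Newton) starting at ψ = 0.5:
  ψ = 0.5000: g = -0.28134, g' = -1.0080 → ψ = 0.2209
  ψ = 0.2209: g = -0.00409, g' = -1.0637 → ψ = 0.2170
Converged at ψ = 0.2171.
Compositions from xᵢ = zᵢ/(1+ψ(Kᵢ−1)), yᵢ = Kᵢxᵢ:
  1: x = 0.0455, y = 0.1545
  2: x = 0.2118, y = 0.5983
  3: x = 0.3571, y = 0.1434
  4: x = 0.3856, y = 0.1038

x_4 = 0.3856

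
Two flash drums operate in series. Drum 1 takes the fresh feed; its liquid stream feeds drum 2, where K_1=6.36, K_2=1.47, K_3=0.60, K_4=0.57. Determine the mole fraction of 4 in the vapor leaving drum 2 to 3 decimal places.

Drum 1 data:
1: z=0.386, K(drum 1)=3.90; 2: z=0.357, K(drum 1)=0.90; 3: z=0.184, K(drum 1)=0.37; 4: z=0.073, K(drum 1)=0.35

y_4 (drum 2) = 0.115

Drum 1:
Let ψ₁ = V/F and solve Σ zᵢ(Kᵢ−1)/(1+ψ₁(Kᵢ−1)) = 0.
g(0) = ΣzᵢKᵢ − 1 = 0.920 and g(1) = 1 − Σzᵢ/Kᵢ = -0.202, so a root lies in (0, 1).
Newton–Raphson from ψ₁ = 0.45:
  ψ₁ = 0.450: g = 0.2194, g' = -0.819 → ψ₁ = 0.718
  ψ₁ = 0.718: g = 0.0241, g' = -0.698 → ψ₁ = 0.753
  ψ₁ = 0.753: g = -0.0001, g' = -0.707 → ψ₁ = 0.752
Converged at ψ₁ = 0.752.
Drum-1 compositions:
  1: x = 0.121, y = 0.473
  2: x = 0.386, y = 0.347
  3: x = 0.350, y = 0.129
  4: x = 0.143, y = 0.050
Drum-2 feed = drum-1 liquid: z₂ = (0.1213, 0.3860, 0.3498, 0.1429).
Drum 2:
Rachford–Rice: g(ψ₂) = Σ zᵢ(Kᵢ−1)/(1+ψ₂(Kᵢ−1)) = 0.
Feasibility: ΣzᵢKᵢ = 1.630, Σzᵢ/Kᵢ = 1.115 — both > 1, two phases present.
Iterate (Newton) starting at ψ₂ = 0.5:
  ψ₂ = 0.500: g = 0.0705, g' = -0.444 → ψ₂ = 0.659
  ψ₂ = 0.659: g = 0.0063, g' = -0.374 → ψ₂ = 0.676
Converged at ψ₂ = 0.676.
  1: x = 0.026, y = 0.167
  2: x = 0.293, y = 0.431
  3: x = 0.479, y = 0.288
  4: x = 0.201, y = 0.115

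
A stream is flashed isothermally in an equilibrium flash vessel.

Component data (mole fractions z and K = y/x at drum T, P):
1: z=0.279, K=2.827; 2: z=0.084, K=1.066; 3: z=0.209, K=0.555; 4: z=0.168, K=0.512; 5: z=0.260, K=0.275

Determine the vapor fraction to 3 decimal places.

Let ψ = V/F and solve Σ zᵢ(Kᵢ−1)/(1+ψ(Kᵢ−1)) = 0.
Feasibility: ΣzᵢKᵢ = 1.152, Σzᵢ/Kᵢ = 1.828 — both > 1, two phases present.
Newton iteration, ψ⁰ = 0.5:
  ψ = 0.500: g = -0.2520, g' = -0.729 → ψ = 0.155
  ψ = 0.155: g = 0.0022, g' = -0.835 → ψ = 0.157
Converged at ψ = 0.157.

ψ = 0.157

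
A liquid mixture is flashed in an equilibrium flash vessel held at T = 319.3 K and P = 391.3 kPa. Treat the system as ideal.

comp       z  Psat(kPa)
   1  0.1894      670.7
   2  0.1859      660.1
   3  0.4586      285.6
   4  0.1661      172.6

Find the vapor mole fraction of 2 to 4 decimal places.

Raoult's law: Kᵢ = Pᵢˢᵃᵗ/P = Pᵢˢᵃᵗ/391.3.
  K_1 = 670.7/391.3 = 1.714030, K_2 = 660.1/391.3 = 1.686941, K_3 = 285.6/391.3 = 0.729875, K_4 = 172.6/391.3 = 0.441094
Material balance + equilibrium reduce to Σ zᵢ(Kᵢ−1)/(1+V/F(Kᵢ−1)) = 0.
Check two-phase: ΣzᵢKᵢ = 1.0462 > 1 and Σzᵢ/Kᵢ = 1.2256 > 1, so g(0) = 0.0462 > 0 and g(1) = -0.2256 < 0.
Iterate (Newton) starting at V/F = 0.38:
  V/F = 0.3800: g = -0.04828, g' = -0.2401 → V/F = 0.1789
  V/F = 0.1789: g = 0.00032, g' = -0.2465 → V/F = 0.1802
Converged at V/F = 0.1802.
Compositions from xᵢ = zᵢ/(1+V/F(Kᵢ−1)), yᵢ = Kᵢxᵢ:
  1: x = 0.1678, y = 0.2876
  2: x = 0.1654, y = 0.2791
  3: x = 0.4821, y = 0.3519
  4: x = 0.1847, y = 0.0815

y_2 = 0.2791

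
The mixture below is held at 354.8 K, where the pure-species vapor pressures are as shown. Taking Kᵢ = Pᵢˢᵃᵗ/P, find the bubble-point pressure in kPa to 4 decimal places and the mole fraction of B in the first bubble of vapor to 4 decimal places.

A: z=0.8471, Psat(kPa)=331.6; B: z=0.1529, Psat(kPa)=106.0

At the bubble point ψ → 0, so ΣzᵢKᵢ = 1 with Kᵢ = Pᵢˢᵃᵗ/P ⇒ P = ΣzᵢPᵢˢᵃᵗ.
P = 0.8471·331.6 + 0.1529·106.0 = 297.1058 kPa
yᵢ = zᵢPᵢˢᵃᵗ/P ⇒ y_B = 0.1529·106.0/297.1058 = 0.0546

Pbub = 297.1058 kPa, y_B = 0.0546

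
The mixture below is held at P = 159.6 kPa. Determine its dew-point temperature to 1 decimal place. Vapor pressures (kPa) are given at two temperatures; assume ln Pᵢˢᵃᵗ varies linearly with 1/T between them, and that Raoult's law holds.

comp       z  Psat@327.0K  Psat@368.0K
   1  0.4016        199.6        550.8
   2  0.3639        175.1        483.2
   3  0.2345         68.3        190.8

Dew-point temperature: Σzᵢ·P/Pᵢˢᵃᵗ(T) = 1. Interpolate ln Pᵢˢᵃᵗ = aᵢ + bᵢ/T.
  T = 327.0 K: ΣzᵢP/Pᵢˢᵃᵗ = 1.2008
  T = 368.0 K: ΣzᵢP/Pᵢˢᵃᵗ = 0.4327
  T = 347.5 K: ΣzᵢP/Pᵢˢᵃᵗ = 0.6994
  T = 337.2 K: ΣzᵢP/Pᵢˢᵃᵗ = 0.9102
  T = 332.1 K: ΣzᵢP/Pᵢˢᵃᵗ = 1.0432
  T = 334.6 K: ΣzᵢP/Pᵢˢᵃᵗ = 0.9752
Interpolating between 332.1 K and 334.6 K gives T ≈ 333.7 K.

T = 333.7 K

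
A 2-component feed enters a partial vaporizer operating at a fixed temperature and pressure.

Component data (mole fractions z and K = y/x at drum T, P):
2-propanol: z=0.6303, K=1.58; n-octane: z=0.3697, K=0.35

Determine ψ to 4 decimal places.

ψ = 0.3323

Binary case is linear: z₁(K₁−1)(1+ψ(K₂−1)) + z₂(K₂−1)(1+ψ(K₁−1)) = 0
⇒ ψ = [z₁(K₁−1)+z₂(K₂−1)] / [−(K₁−1)(K₂−1)] = 0.12527/0.37700 = 0.3323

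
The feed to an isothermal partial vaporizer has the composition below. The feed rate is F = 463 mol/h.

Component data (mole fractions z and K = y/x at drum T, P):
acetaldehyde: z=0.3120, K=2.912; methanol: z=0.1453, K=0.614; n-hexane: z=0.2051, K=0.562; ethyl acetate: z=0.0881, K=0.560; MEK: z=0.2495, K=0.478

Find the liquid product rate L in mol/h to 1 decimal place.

Rachford–Rice: g(V/F) = Σ zᵢ(Kᵢ−1)/(1+V/F(Kᵢ−1)) = 0.
Check two-phase: ΣzᵢKᵢ = 1.2816 > 1 and Σzᵢ/Kᵢ = 1.3880 > 1, so g(0) = 0.2816 > 0 and g(1) = -0.3880 < 0.
Newton–Raphson from V/F = 0.5:
  V/F = 0.5000: g = -0.10548, g' = -0.5484 → V/F = 0.3077
  V/F = 0.3077: g = 0.00814, g' = -0.6519 → V/F = 0.3201
  V/F = 0.3201: g = 0.00007, g' = -0.6414 → V/F = 0.3203
Converged at V/F = 0.3203.
Then V = V/F·F = 0.3203·463 = 148.3 mol/h and L = F − V = 314.7 mol/h.

L = 314.7 mol/h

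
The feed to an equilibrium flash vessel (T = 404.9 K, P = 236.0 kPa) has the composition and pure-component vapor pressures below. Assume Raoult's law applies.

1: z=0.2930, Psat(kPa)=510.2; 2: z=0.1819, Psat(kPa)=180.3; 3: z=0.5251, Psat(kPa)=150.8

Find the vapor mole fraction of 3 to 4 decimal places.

y_3 = 0.3733

Raoult's law: Kᵢ = Pᵢˢᵃᵗ/P = Pᵢˢᵃᵗ/236.0.
  K_1 = 510.2/236.0 = 2.161864, K_2 = 180.3/236.0 = 0.763983, K_3 = 150.8/236.0 = 0.638983
Rachford–Rice: g(ψ) = Σ zᵢ(Kᵢ−1)/(1+ψ(Kᵢ−1)) = 0.
g(0) = ΣzᵢKᵢ − 1 = 0.1079 and g(1) = 1 − Σzᵢ/Kᵢ = -0.1954, so a root lies in (0, 1).
Newton–Raphson from ψ = 0.5:
  ψ = 0.5000: g = -0.06467, g' = -0.2732 → ψ = 0.2633
  ψ = 0.2633: g = 0.00543, g' = -0.3270 → ψ = 0.2799
  ψ = 0.2799: g = 0.00005, g' = -0.3215 → ψ = 0.2800
Converged at ψ = 0.2800.
Compositions from xᵢ = zᵢ/(1+ψ(Kᵢ−1)), yᵢ = Kᵢxᵢ:
  1: x = 0.2211, y = 0.4779
  2: x = 0.1948, y = 0.1488
  3: x = 0.5842, y = 0.3733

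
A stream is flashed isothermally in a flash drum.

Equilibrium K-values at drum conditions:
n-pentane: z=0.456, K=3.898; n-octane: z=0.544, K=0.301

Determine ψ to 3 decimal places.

Let ψ = V/F and solve Σ zᵢ(Kᵢ−1)/(1+ψ(Kᵢ−1)) = 0.
Check two-phase: ΣzᵢKᵢ = 1.941 > 1 and Σzᵢ/Kᵢ = 1.924 > 1, so g(0) = 0.941 > 0 and g(1) = -0.924 < 0.
Binary case is linear: z₁(K₁−1)(1+ψ(K₂−1)) + z₂(K₂−1)(1+ψ(K₁−1)) = 0
⇒ ψ = [z₁(K₁−1)+z₂(K₂−1)] / [−(K₁−1)(K₂−1)] = 0.9412/2.0257 = 0.465

ψ = 0.465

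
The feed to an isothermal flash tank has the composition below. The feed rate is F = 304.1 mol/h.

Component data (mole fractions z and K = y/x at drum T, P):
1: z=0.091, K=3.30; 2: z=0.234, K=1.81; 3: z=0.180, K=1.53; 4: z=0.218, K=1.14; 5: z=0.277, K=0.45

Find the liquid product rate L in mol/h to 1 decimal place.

Let ψ = V/F and solve Σ zᵢ(Kᵢ−1)/(1+ψ(Kᵢ−1)) = 0.
Check two-phase: ΣzᵢKᵢ = 1.372 > 1 and Σzᵢ/Kᵢ = 1.081 > 1, so g(0) = 0.372 > 0 and g(1) = -0.081 < 0.
Newton–Raphson from ψ = 0.5:
  ψ = 0.500: g = 0.1261, g' = -0.377 → ψ = 0.835
  ψ = 0.835: g = -0.0034, g' = -0.425 → ψ = 0.827
Converged at ψ = 0.827.
Then V = ψ·F = 0.8266·304.1 = 251.4 mol/h and L = F − V = 52.7 mol/h.

L = 52.7 mol/h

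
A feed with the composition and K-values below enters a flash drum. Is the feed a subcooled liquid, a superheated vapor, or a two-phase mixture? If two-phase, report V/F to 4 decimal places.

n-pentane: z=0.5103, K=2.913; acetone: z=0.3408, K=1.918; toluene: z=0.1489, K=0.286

superheated vapor

ΣzᵢKᵢ = 2.1827; Σzᵢ/Kᵢ = 0.8735.
Since Σzᵢ/Kᵢ < 1 the mixture is above its dew point — single vapor phase.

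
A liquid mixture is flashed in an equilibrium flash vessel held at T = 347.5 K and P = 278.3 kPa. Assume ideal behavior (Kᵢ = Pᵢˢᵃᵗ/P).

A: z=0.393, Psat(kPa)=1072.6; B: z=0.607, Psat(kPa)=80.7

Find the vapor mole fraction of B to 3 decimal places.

Raoult's law: Kᵢ = Pᵢˢᵃᵗ/P = Pᵢˢᵃᵗ/278.3.
  K_A = 1072.6/278.3 = 3.85411, K_B = 80.7/278.3 = 0.28997
Rachford–Rice: g(V/F) = Σ zᵢ(Kᵢ−1)/(1+V/F(Kᵢ−1)) = 0.
Check two-phase: ΣzᵢKᵢ = 1.691 > 1 and Σzᵢ/Kᵢ = 2.195 > 1, so g(0) = 0.691 > 0 and g(1) = -1.195 < 0.
Binary case is linear: z₁(K₁−1)(1+V/F(K₂−1)) + z₂(K₂−1)(1+V/F(K₁−1)) = 0
⇒ V/F = [z₁(K₁−1)+z₂(K₂−1)] / [−(K₁−1)(K₂−1)] = 0.6907/2.0265 = 0.341
Compositions from xᵢ = zᵢ/(1+V/F(Kᵢ−1)), yᵢ = Kᵢxᵢ:
  A: x = 0.199, y = 0.768
  B: x = 0.801, y = 0.232

y_B = 0.232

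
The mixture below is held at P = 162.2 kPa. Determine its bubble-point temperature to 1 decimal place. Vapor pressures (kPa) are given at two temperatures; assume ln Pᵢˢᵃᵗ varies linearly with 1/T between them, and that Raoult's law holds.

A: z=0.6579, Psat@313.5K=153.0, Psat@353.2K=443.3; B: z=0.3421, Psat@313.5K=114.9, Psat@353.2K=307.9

T = 318.6 K

Bubble-point temperature: ΣzᵢPᵢˢᵃᵗ(T) = P. Interpolate ln Pᵢˢᵃᵗ = aᵢ + bᵢ/T.
  T = 313.5 K: ΣzᵢPᵢˢᵃᵗ = 139.97 kPa
  T = 353.2 K: ΣzᵢPᵢˢᵃᵗ = 396.98 kPa
  T = 333.4 K: ΣzᵢPᵢˢᵃᵗ = 243.43 kPa
  T = 323.4 K: ΣzᵢPᵢˢᵃᵗ = 185.90 kPa
  T = 318.4 K: ΣzᵢPᵢˢᵃᵗ = 161.43 kPa
  T = 320.9 K: ΣzᵢPᵢˢᵃᵗ = 173.33 kPa
Interpolating between 318.4 K and 320.9 K gives T ≈ 318.6 K.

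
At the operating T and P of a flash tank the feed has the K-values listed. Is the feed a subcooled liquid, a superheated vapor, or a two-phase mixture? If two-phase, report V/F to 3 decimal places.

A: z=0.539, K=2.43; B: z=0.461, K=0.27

two-phase, V/F = 0.416

ΣzᵢKᵢ = 1.434; Σzᵢ/Kᵢ = 1.929.
Both exceed 1, so a two-phase solution exists.
Rachford–Rice: g(ψ) = Σ zᵢ(Kᵢ−1)/(1+ψ(Kᵢ−1)) = 0.
Binary case is linear: z₁(K₁−1)(1+ψ(K₂−1)) + z₂(K₂−1)(1+ψ(K₁−1)) = 0
⇒ ψ = [z₁(K₁−1)+z₂(K₂−1)] / [−(K₁−1)(K₂−1)] = 0.4342/1.0439 = 0.416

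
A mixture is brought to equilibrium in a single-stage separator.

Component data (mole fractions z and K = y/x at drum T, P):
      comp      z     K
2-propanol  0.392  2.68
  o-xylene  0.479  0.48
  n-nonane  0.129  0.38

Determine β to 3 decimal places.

Iterate (Newton) starting at β = 0.69:
  β = 0.690: g = -0.2232, g' = -0.704 → β = 0.373
  β = 0.373: g = -0.0081, g' = -0.701 → β = 0.361
Converged at β = 0.361.

β = 0.361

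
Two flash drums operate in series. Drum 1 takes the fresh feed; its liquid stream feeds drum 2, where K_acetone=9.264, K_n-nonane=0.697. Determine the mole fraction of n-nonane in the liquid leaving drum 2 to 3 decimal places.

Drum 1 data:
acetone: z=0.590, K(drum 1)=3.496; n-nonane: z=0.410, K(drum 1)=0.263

x_n-nonane (drum 2) = 0.965

Drum 1:
Let ψ₁ = V/F and solve Σ zᵢ(Kᵢ−1)/(1+ψ₁(Kᵢ−1)) = 0.
Check two-phase: ΣzᵢKᵢ = 2.170 > 1 and Σzᵢ/Kᵢ = 1.728 > 1, so g(0) = 1.170 > 0 and g(1) = -0.728 < 0.
Newton iteration, ψ₁⁰ = 0.5:
  ψ₁ = 0.500: g = 0.1766, g' = -1.286 → ψ₁ = 0.637
  ψ₁ = 0.637: g = -0.0014, g' = -1.340 → ψ₁ = 0.636
Converged at ψ₁ = 0.636.
Drum-1 compositions:
  acetone: x = 0.228, y = 0.797
  n-nonane: x = 0.772, y = 0.203
Drum-2 feed = drum-1 liquid: z₂ = (0.2280, 0.7720).
Drum 2:
Let ψ₂ = V/F and solve Σ zᵢ(Kᵢ−1)/(1+ψ₂(Kᵢ−1)) = 0.
Check two-phase: ΣzᵢKᵢ = 2.650 > 1 and Σzᵢ/Kᵢ = 1.132 > 1, so g(0) = 1.650 > 0 and g(1) = -0.132 < 0.
Newton–Raphson from ψ₂ = 0.5:
  ψ₂ = 0.500: g = 0.0914, g' = -0.690 → ψ₂ = 0.633
  ψ₂ = 0.633: g = 0.0131, g' = -0.510 → ψ₂ = 0.658
  ψ₂ = 0.658: g = 0.0003, g' = -0.486 → ψ₂ = 0.659
Converged at ψ₂ = 0.659.
  acetone: x = 0.035, y = 0.328
  n-nonane: x = 0.965, y = 0.672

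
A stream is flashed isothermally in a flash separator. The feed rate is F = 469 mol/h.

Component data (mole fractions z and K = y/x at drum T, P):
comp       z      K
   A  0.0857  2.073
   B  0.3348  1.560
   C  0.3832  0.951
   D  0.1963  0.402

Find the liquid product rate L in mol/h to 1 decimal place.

L = 198.5 mol/h

Rachford–Rice: g(ψ) = Σ zᵢ(Kᵢ−1)/(1+ψ(Kᵢ−1)) = 0.
Feasibility: ΣzᵢKᵢ = 1.1433, Σzᵢ/Kᵢ = 1.1472 — both > 1, two phases present.
Iterate (Newton) starting at ψ = 0.69:
  ψ = 0.6900: g = -0.03121, g' = -0.2916 → ψ = 0.5830
  ψ = 0.5830: g = -0.00163, g' = -0.2634 → ψ = 0.5768
Converged at ψ = 0.5768.
Then V = ψ·F = 0.5768·469 = 270.5 mol/h and L = F − V = 198.5 mol/h.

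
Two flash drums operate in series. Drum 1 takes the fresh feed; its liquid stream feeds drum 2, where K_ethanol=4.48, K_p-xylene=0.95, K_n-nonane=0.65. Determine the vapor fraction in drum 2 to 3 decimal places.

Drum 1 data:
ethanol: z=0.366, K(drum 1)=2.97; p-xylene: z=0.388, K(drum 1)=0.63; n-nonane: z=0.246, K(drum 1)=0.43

Drum 1:
Let ψ₁ = V/F and solve Σ zᵢ(Kᵢ−1)/(1+ψ₁(Kᵢ−1)) = 0.
Feasibility: ΣzᵢKᵢ = 1.437, Σzᵢ/Kᵢ = 1.311 — both > 1, two phases present.
Newton iteration, ψ₁⁰ = 0.38:
  ψ₁ = 0.380: g = 0.0663, g' = -0.667 → ψ₁ = 0.479
  ψ₁ = 0.479: g = 0.0033, g' = -0.605 → ψ₁ = 0.485
Converged at ψ₁ = 0.485.
Drum-1 compositions:
  ethanol: x = 0.187, y = 0.556
  p-xylene: x = 0.473, y = 0.298
  n-nonane: x = 0.340, y = 0.146
Drum-2 feed = drum-1 liquid: z₂ = (0.1872, 0.4728, 0.3400).
Drum 2:
Iterate (Newton) starting at ψ₂ = 0.5:
  ψ₂ = 0.500: g = 0.0692, g' = -0.364 → ψ₂ = 0.690
  ψ₂ = 0.690: g = 0.0101, g' = -0.270 → ψ₂ = 0.728
  ψ₂ = 0.728: g = 0.0002, g' = -0.258 → ψ₂ = 0.729
Converged at ψ₂ = 0.729.
  ethanol: x = 0.053, y = 0.237
  p-xylene: x = 0.491, y = 0.466
  n-nonane: x = 0.456, y = 0.297

V/F (drum 2) = 0.729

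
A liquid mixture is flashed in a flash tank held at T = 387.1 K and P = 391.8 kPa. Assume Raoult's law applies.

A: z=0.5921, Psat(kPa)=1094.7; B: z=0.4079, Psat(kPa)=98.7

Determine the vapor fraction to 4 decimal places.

Raoult's law: Kᵢ = Pᵢˢᵃᵗ/P = Pᵢˢᵃᵗ/391.8.
  K_A = 1094.7/391.8 = 2.794028, K_B = 98.7/391.8 = 0.251914
Rachford–Rice: g(ψ) = Σ zᵢ(Kᵢ−1)/(1+ψ(Kᵢ−1)) = 0.
Feasibility: ΣzᵢKᵢ = 1.7571, Σzᵢ/Kᵢ = 1.8311 — both > 1, two phases present.
Binary case is linear: z₁(K₁−1)(1+ψ(K₂−1)) + z₂(K₂−1)(1+ψ(K₁−1)) = 0
⇒ ψ = [z₁(K₁−1)+z₂(K₂−1)] / [−(K₁−1)(K₂−1)] = 0.75710/1.34209 = 0.5641

ψ = 0.5641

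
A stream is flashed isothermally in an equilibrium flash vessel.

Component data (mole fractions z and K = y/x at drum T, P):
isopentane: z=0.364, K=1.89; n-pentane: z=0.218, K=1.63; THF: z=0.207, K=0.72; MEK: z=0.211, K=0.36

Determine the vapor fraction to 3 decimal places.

ψ = 0.651

Newton–Raphson from ψ = 0.49:
  ψ = 0.490: g = 0.0666, g' = -0.396 → ψ = 0.658
  ψ = 0.658: g = -0.0031, g' = -0.440 → ψ = 0.651
Converged at ψ = 0.651.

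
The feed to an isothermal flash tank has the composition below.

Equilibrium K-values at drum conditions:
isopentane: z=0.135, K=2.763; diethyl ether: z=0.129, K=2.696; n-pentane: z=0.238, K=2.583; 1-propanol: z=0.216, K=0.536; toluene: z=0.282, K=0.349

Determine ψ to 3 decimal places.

ψ = 0.570

Rachford–Rice: g(ψ) = Σ zᵢ(Kᵢ−1)/(1+ψ(Kᵢ−1)) = 0.
Feasibility: ΣzᵢKᵢ = 1.550, Σzᵢ/Kᵢ = 1.400 — both > 1, two phases present.
Newton iteration, ψ⁰ = 0.5:
  ψ = 0.500: g = 0.0525, g' = -0.755 → ψ = 0.570
Converged at ψ = 0.570.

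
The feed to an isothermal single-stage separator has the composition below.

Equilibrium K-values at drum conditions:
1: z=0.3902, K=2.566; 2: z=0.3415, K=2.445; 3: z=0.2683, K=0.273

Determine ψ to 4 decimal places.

Let ψ = V/F and solve Σ zᵢ(Kᵢ−1)/(1+ψ(Kᵢ−1)) = 0.
Feasibility: ΣzᵢKᵢ = 1.9095, Σzᵢ/Kᵢ = 1.2745 — both > 1, two phases present.
Newton–Raphson from ψ = 0.34:
  ψ = 0.3400: g = 0.47054, g' = -0.9783 → ψ = 0.8210
  ψ = 0.8210: g = 0.00923, g' = -1.2048 → ψ = 0.8286
Converged at ψ = 0.8286.

ψ = 0.8286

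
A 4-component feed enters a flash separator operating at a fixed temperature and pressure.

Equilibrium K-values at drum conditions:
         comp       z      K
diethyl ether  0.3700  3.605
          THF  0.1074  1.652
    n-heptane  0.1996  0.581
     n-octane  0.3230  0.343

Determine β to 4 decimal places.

Material balance + equilibrium reduce to Σ zᵢ(Kᵢ−1)/(1+β(Kᵢ−1)) = 0.
Feasibility: ΣzᵢKᵢ = 1.7380, Σzᵢ/Kᵢ = 1.4529 — both > 1, two phases present.
Newton iteration, β⁰ = 0.4:
  β = 0.4000: g = 0.13922, g' = -0.9380 → β = 0.5484
  β = 0.5484: g = 0.00812, g' = -0.8503 → β = 0.5580
Converged at β = 0.5580.

β = 0.5580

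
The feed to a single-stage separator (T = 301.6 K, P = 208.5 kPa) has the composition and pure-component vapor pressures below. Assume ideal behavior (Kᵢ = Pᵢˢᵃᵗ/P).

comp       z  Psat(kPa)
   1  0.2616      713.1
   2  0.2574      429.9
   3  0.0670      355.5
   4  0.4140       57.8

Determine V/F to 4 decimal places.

V/F = 0.5316

Raoult's law: Kᵢ = Pᵢˢᵃᵗ/P = Pᵢˢᵃᵗ/208.5.
  K_1 = 713.1/208.5 = 3.420144, K_2 = 429.9/208.5 = 2.061871, K_3 = 355.5/208.5 = 1.705036, K_4 = 57.8/208.5 = 0.277218
Rachford–Rice: g(V/F) = Σ zᵢ(Kᵢ−1)/(1+V/F(Kᵢ−1)) = 0.
Feasibility: ΣzᵢKᵢ = 1.6544, Σzᵢ/Kᵢ = 1.7340 — both > 1, two phases present.
Iterate (Newton) starting at V/F = 0.31:
  V/F = 0.3100: g = 0.22049, g' = -1.0461 → V/F = 0.5208
  V/F = 0.5208: g = 0.01080, g' = -0.9942 → V/F = 0.5316
Converged at V/F = 0.5316.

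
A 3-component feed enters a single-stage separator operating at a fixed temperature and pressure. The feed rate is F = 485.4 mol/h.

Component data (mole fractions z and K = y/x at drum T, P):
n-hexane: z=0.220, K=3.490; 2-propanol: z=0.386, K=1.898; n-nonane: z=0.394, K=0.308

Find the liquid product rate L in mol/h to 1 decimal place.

Newton–Raphson from ψ = 0.38:
  ψ = 0.380: g = 0.1700, g' = -0.880 → ψ = 0.573
  ψ = 0.573: g = 0.0027, g' = -0.885 → ψ = 0.576
Converged at ψ = 0.576.
Then V = ψ·F = 0.5762·485.4 = 279.7 mol/h and L = F − V = 205.7 mol/h.

L = 205.7 mol/h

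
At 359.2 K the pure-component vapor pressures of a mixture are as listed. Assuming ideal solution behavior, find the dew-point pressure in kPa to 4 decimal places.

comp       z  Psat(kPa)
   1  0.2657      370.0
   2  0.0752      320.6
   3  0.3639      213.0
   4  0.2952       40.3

At the dew point ψ → 1, so Σzᵢ/Kᵢ = 1 with Kᵢ = Pᵢˢᵃᵗ/P ⇒ 1/P = Σzᵢ/Pᵢˢᵃᵗ.
1/P = 0.2657/370.0 + 0.0752/320.6 + 0.3639/213.0 + 0.2952/40.3 = 0.0099862 ⇒ P = 100.1384 kPa

Pdew = 100.1384 kPa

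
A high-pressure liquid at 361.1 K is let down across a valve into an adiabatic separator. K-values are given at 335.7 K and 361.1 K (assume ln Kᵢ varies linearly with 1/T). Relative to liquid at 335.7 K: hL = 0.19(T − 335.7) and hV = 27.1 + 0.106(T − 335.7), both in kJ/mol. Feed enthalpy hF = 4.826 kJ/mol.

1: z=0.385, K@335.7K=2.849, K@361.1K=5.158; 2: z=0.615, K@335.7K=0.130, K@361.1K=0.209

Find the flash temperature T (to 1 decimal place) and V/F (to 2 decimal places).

T = 339.2 K, V/F = 0.16

Adiabatic flash: solve Rachford–Rice at each trial T, then check hF = ψ·hV(T) + (1−ψ)·hL(T).
  T = 335.7 K: K = (2.849, 0.130), RR gives ψ = 0.110, H_out = 2.979 kJ/mol
  T = 361.1 K: K = (5.158, 0.209), RR gives ψ = 0.339, H_out = 13.285 kJ/mol
  T = 348.4 K: K = (3.875, 0.166), RR gives ψ = 0.248, H_out = 8.866 kJ/mol
  T = 342.0 K: K = (3.328, 0.147), RR gives ψ = 0.187, H_out = 6.174 kJ/mol
  T = 338.9 K: K = (3.085, 0.139), RR gives ψ = 0.152, H_out = 4.686 kJ/mol
  T = 340.4 K: K = (3.201, 0.143), RR gives ψ = 0.170, H_out = 5.424 kJ/mol
Linear interpolation between T = 338.9 (H_out = 4.686) and T = 340.4 (H_out = 5.424) on hF = 4.826 gives T ≈ 339.2 K, at which ψ = 0.16.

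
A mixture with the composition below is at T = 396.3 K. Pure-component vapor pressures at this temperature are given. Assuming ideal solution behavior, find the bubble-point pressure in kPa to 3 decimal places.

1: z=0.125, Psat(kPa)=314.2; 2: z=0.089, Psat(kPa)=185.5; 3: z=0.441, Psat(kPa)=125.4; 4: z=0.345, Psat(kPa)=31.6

Pbub = 121.988 kPa

At the bubble point ψ → 0, so ΣzᵢKᵢ = 1 with Kᵢ = Pᵢˢᵃᵗ/P ⇒ P = ΣzᵢPᵢˢᵃᵗ.
P = 0.125·314.2 + 0.089·185.5 + 0.441·125.4 + 0.345·31.6 = 121.988 kPa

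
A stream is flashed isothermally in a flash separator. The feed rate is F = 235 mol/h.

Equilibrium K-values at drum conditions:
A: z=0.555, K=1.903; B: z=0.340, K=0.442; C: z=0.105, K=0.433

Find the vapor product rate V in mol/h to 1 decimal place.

Rachford–Rice: g(ψ) = Σ zᵢ(Kᵢ−1)/(1+ψ(Kᵢ−1)) = 0.
g(0) = ΣzᵢKᵢ − 1 = 0.252 and g(1) = 1 − Σzᵢ/Kᵢ = -0.303, so a root lies in (0, 1).
Newton–Raphson from ψ = 0.57:
  ψ = 0.570: g = -0.0353, g' = -0.499 → ψ = 0.499
  ψ = 0.499: g = -0.0006, g' = -0.484 → ψ = 0.498
Converged at ψ = 0.498.
Then V = ψ·F = 0.4980·235 = 117.0 mol/h and L = F − V = 118.0 mol/h.

V = 117.0 mol/h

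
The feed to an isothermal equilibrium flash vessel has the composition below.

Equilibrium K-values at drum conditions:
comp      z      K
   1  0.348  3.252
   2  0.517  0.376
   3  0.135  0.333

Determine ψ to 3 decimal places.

Material balance + equilibrium reduce to Σ zᵢ(Kᵢ−1)/(1+ψ(Kᵢ−1)) = 0.
Check two-phase: ΣzᵢKᵢ = 1.371 > 1 and Σzᵢ/Kᵢ = 1.887 > 1, so g(0) = 0.371 > 0 and g(1) = -0.887 < 0.
Newton iteration, ψ⁰ = 0.33:
  ψ = 0.330: g = -0.0721, g' = -0.999 → ψ = 0.258
  ψ = 0.258: g = 0.0027, g' = -1.080 → ψ = 0.260
Converged at ψ = 0.260.

ψ = 0.260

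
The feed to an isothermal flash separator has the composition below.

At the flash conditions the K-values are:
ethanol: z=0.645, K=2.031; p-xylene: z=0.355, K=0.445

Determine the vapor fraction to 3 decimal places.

Rachford–Rice: g(ψ) = Σ zᵢ(Kᵢ−1)/(1+ψ(Kᵢ−1)) = 0.
Feasibility: ΣzᵢKᵢ = 1.468, Σzᵢ/Kᵢ = 1.115 — both > 1, two phases present.
Newton–Raphson from ψ = 0.5:
  ψ = 0.500: g = 0.1661, g' = -0.508 → ψ = 0.827
  ψ = 0.827: g = -0.0052, g' = -0.573 → ψ = 0.818
Converged at ψ = 0.818.

ψ = 0.818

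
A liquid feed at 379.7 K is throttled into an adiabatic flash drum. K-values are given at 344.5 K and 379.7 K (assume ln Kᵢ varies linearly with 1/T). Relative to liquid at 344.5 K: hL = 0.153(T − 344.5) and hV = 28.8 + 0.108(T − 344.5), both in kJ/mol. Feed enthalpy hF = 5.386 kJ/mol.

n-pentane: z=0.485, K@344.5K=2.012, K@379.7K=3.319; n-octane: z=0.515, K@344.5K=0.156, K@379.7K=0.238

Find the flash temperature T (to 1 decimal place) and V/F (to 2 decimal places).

Adiabatic flash: solve Rachford–Rice at each trial T, then check hF = ψ·hV(T) + (1−ψ)·hL(T).
  T = 344.5 K: K = (2.012, 0.156), RR gives ψ = 0.066, H_out = 1.894 kJ/mol
  T = 379.7 K: K = (3.319, 0.238), RR gives ψ = 0.414, H_out = 16.664 kJ/mol
  T = 362.1 K: K = (2.616, 0.195), RR gives ψ = 0.284, H_out = 10.633 kJ/mol
  T = 353.3 K: K = (2.302, 0.175), RR gives ψ = 0.192, H_out = 6.801 kJ/mol
  T = 348.9 K: K = (2.154, 0.165), RR gives ψ = 0.135, H_out = 4.524 kJ/mol
  T = 351.1 K: K = (2.227, 0.170), RR gives ψ = 0.165, H_out = 5.700 kJ/mol
Linear interpolation between T = 348.9 (H_out = 4.524) and T = 351.1 (H_out = 5.700) on hF = 5.386 gives T ≈ 350.5 K, at which ψ = 0.16.

T = 350.5 K, V/F = 0.16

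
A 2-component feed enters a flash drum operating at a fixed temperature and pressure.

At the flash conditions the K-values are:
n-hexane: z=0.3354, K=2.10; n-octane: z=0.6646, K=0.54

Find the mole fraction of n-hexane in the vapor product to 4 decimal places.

Material balance + equilibrium reduce to Σ zᵢ(Kᵢ−1)/(1+V/F(Kᵢ−1)) = 0.
Check two-phase: ΣzᵢKᵢ = 1.0632 > 1 and Σzᵢ/Kᵢ = 1.3905 > 1, so g(0) = 0.0632 > 0 and g(1) = -0.3905 < 0.
Newton–Raphson from V/F = 0.5:
  V/F = 0.5000: g = -0.15901, g' = -0.4061 → V/F = 0.1085
  V/F = 0.1085: g = 0.00784, g' = -0.4797 → V/F = 0.1248
  V/F = 0.1248: g = 0.00006, g' = -0.4720 → V/F = 0.1249
Converged at V/F = 0.1249.
Compositions from xᵢ = zᵢ/(1+V/F(Kᵢ−1)), yᵢ = Kᵢxᵢ:
  n-hexane: x = 0.2949, y = 0.6192
  n-octane: x = 0.7051, y = 0.3808

y_n-hexane = 0.6192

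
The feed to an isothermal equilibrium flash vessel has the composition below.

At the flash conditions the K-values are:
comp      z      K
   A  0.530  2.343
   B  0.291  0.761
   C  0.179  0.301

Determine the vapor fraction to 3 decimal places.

ψ = 0.761

Rachford–Rice: g(ψ) = Σ zᵢ(Kᵢ−1)/(1+ψ(Kᵢ−1)) = 0.
g(0) = ΣzᵢKᵢ − 1 = 0.517 and g(1) = 1 − Σzᵢ/Kᵢ = -0.203, so a root lies in (0, 1).
Newton–Raphson from ψ = 0.32:
  ψ = 0.320: g = 0.2614, g' = -0.632 → ψ = 0.733
  ψ = 0.733: g = 0.0175, g' = -0.635 → ψ = 0.761
Converged at ψ = 0.761.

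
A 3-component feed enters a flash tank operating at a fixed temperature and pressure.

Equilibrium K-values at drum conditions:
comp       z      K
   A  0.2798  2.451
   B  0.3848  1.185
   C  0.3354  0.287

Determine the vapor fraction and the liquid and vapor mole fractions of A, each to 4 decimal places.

Material balance + equilibrium reduce to Σ zᵢ(Kᵢ−1)/(1+ψ(Kᵢ−1)) = 0.
Check two-phase: ΣzᵢKᵢ = 1.2380 > 1 and Σzᵢ/Kᵢ = 1.6075 > 1, so g(0) = 0.2380 > 0 and g(1) = -0.6075 < 0.
Newton–Raphson from ψ = 0.5:
  ψ = 0.5000: g = -0.07118, g' = -0.6207 → ψ = 0.3853
  ψ = 0.3853: g = -0.00288, g' = -0.5780 → ψ = 0.3803
Converged at ψ = 0.3803.
Compositions from xᵢ = zᵢ/(1+ψ(Kᵢ−1)), yᵢ = Kᵢxᵢ:
  A: x = 0.1803, y = 0.4419
  B: x = 0.3595, y = 0.4260
  C: x = 0.4602, y = 0.1321

ψ = 0.3803, x_A = 0.1803, y_A = 0.4419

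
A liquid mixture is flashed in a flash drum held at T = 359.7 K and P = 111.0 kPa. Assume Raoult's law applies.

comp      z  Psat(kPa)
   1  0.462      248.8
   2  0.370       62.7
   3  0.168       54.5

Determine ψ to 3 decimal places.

Raoult's law: Kᵢ = Pᵢˢᵃᵗ/P = Pᵢˢᵃᵗ/111.0.
  K_1 = 248.8/111.0 = 2.24144, K_2 = 62.7/111.0 = 0.56486, K_3 = 54.5/111.0 = 0.49099
Iterate (Newton) starting at ψ = 0.67:
  ψ = 0.670: g = -0.0439, g' = -0.452 → ψ = 0.573
Converged at ψ = 0.573.

ψ = 0.573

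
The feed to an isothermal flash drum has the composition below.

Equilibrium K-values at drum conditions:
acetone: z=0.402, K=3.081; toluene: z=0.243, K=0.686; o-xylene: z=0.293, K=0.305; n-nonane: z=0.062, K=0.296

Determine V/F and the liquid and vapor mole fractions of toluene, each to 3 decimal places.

V/F = 0.430, x_toluene = 0.281, y_toluene = 0.193

Newton iteration, V/F⁰ = 0.64:
  V/F = 0.640: g = -0.1830, g' = -0.919 → V/F = 0.441
  V/F = 0.441: g = -0.0091, g' = -0.865 → V/F = 0.430
Converged at V/F = 0.430.
Compositions from xᵢ = zᵢ/(1+V/F(Kᵢ−1)), yᵢ = Kᵢxᵢ:
  acetone: x = 0.212, y = 0.653
  toluene: x = 0.281, y = 0.193
  o-xylene: x = 0.418, y = 0.127
  n-nonane: x = 0.089, y = 0.026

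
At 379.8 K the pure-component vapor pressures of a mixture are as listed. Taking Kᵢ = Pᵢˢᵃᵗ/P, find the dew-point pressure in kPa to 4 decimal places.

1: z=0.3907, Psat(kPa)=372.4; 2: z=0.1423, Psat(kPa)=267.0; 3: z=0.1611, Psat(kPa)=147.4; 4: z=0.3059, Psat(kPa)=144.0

Pdew = 208.3616 kPa

At the dew point ψ → 1, so Σzᵢ/Kᵢ = 1 with Kᵢ = Pᵢˢᵃᵗ/P ⇒ 1/P = Σzᵢ/Pᵢˢᵃᵗ.
1/P = 0.3907/372.4 + 0.1423/267.0 + 0.1611/147.4 + 0.3059/144.0 = 0.0047993 ⇒ P = 208.3616 kPa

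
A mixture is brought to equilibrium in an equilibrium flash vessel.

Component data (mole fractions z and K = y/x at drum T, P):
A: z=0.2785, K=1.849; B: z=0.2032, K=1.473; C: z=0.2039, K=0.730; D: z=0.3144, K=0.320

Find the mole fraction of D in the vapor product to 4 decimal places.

Newton–Raphson from ψ = 0.5:
  ψ = 0.5000: g = -0.14386, g' = -0.4823 → ψ = 0.2017
  ψ = 0.2017: g = -0.01638, g' = -0.3961 → ψ = 0.1603
  ψ = 0.1603: g = -0.00005, g' = -0.3942 → ψ = 0.1602
Converged at ψ = 0.1602.
Compositions from xᵢ = zᵢ/(1+ψ(Kᵢ−1)), yᵢ = Kᵢxᵢ:
  A: x = 0.2452, y = 0.4533
  B: x = 0.1889, y = 0.2782
  C: x = 0.2131, y = 0.1556
  D: x = 0.3528, y = 0.1129

y_D = 0.1129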